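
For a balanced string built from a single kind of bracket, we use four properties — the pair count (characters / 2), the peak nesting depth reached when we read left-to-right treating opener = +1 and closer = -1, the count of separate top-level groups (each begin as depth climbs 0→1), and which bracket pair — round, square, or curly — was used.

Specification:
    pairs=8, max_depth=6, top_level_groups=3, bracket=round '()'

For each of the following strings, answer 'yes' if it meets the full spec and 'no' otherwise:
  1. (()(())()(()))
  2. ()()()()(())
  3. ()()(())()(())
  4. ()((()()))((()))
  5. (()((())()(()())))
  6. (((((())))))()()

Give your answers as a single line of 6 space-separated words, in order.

String 1 '(()(())()(()))': depth seq [1 2 1 2 3 2 1 2 1 2 3 2 1 0]
  -> pairs=7 depth=3 groups=1 -> no
String 2 '()()()()(())': depth seq [1 0 1 0 1 0 1 0 1 2 1 0]
  -> pairs=6 depth=2 groups=5 -> no
String 3 '()()(())()(())': depth seq [1 0 1 0 1 2 1 0 1 0 1 2 1 0]
  -> pairs=7 depth=2 groups=5 -> no
String 4 '()((()()))((()))': depth seq [1 0 1 2 3 2 3 2 1 0 1 2 3 2 1 0]
  -> pairs=8 depth=3 groups=3 -> no
String 5 '(()((())()(()())))': depth seq [1 2 1 2 3 4 3 2 3 2 3 4 3 4 3 2 1 0]
  -> pairs=9 depth=4 groups=1 -> no
String 6 '(((((())))))()()': depth seq [1 2 3 4 5 6 5 4 3 2 1 0 1 0 1 0]
  -> pairs=8 depth=6 groups=3 -> yes

Answer: no no no no no yes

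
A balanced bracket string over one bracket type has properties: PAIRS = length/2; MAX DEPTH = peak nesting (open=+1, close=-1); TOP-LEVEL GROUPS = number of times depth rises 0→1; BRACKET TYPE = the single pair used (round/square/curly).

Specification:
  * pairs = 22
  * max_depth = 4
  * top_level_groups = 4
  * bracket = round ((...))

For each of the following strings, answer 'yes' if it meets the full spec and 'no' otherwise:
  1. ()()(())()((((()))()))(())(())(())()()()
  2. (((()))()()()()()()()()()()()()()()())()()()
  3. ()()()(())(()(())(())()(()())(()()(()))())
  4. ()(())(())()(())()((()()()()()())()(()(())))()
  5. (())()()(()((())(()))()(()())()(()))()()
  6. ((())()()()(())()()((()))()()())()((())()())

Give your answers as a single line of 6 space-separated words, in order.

String 1 '()()(())()((((()))()))(())(())(())()()()': depth seq [1 0 1 0 1 2 1 0 1 0 1 2 3 4 5 4 3 2 3 2 1 0 1 2 1 0 1 2 1 0 1 2 1 0 1 0 1 0 1 0]
  -> pairs=20 depth=5 groups=11 -> no
String 2 '(((()))()()()()()()()()()()()()()()())()()()': depth seq [1 2 3 4 3 2 1 2 1 2 1 2 1 2 1 2 1 2 1 2 1 2 1 2 1 2 1 2 1 2 1 2 1 2 1 2 1 0 1 0 1 0 1 0]
  -> pairs=22 depth=4 groups=4 -> yes
String 3 '()()()(())(()(())(())()(()())(()()(()))())': depth seq [1 0 1 0 1 0 1 2 1 0 1 2 1 2 3 2 1 2 3 2 1 2 1 2 3 2 3 2 1 2 3 2 3 2 3 4 3 2 1 2 1 0]
  -> pairs=21 depth=4 groups=5 -> no
String 4 '()(())(())()(())()((()()()()()())()(()(())))()': depth seq [1 0 1 2 1 0 1 2 1 0 1 0 1 2 1 0 1 0 1 2 3 2 3 2 3 2 3 2 3 2 3 2 1 2 1 2 3 2 3 4 3 2 1 0 1 0]
  -> pairs=23 depth=4 groups=8 -> no
String 5 '(())()()(()((())(()))()(()())()(()))()()': depth seq [1 2 1 0 1 0 1 0 1 2 1 2 3 4 3 2 3 4 3 2 1 2 1 2 3 2 3 2 1 2 1 2 3 2 1 0 1 0 1 0]
  -> pairs=20 depth=4 groups=6 -> no
String 6 '((())()()()(())()()((()))()()())()((())()())': depth seq [1 2 3 2 1 2 1 2 1 2 1 2 3 2 1 2 1 2 1 2 3 4 3 2 1 2 1 2 1 2 1 0 1 0 1 2 3 2 1 2 1 2 1 0]
  -> pairs=22 depth=4 groups=3 -> no

Answer: no yes no no no no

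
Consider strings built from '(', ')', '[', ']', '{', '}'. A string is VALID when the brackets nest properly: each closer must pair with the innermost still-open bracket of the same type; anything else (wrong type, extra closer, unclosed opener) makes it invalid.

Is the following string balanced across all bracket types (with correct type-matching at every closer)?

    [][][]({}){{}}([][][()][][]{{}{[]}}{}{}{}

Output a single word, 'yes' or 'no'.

pos 0: push '['; stack = [
pos 1: ']' matches '['; pop; stack = (empty)
pos 2: push '['; stack = [
pos 3: ']' matches '['; pop; stack = (empty)
pos 4: push '['; stack = [
pos 5: ']' matches '['; pop; stack = (empty)
pos 6: push '('; stack = (
pos 7: push '{'; stack = ({
pos 8: '}' matches '{'; pop; stack = (
pos 9: ')' matches '('; pop; stack = (empty)
pos 10: push '{'; stack = {
pos 11: push '{'; stack = {{
pos 12: '}' matches '{'; pop; stack = {
pos 13: '}' matches '{'; pop; stack = (empty)
pos 14: push '('; stack = (
pos 15: push '['; stack = ([
pos 16: ']' matches '['; pop; stack = (
pos 17: push '['; stack = ([
pos 18: ']' matches '['; pop; stack = (
pos 19: push '['; stack = ([
pos 20: push '('; stack = ([(
pos 21: ')' matches '('; pop; stack = ([
pos 22: ']' matches '['; pop; stack = (
pos 23: push '['; stack = ([
pos 24: ']' matches '['; pop; stack = (
pos 25: push '['; stack = ([
pos 26: ']' matches '['; pop; stack = (
pos 27: push '{'; stack = ({
pos 28: push '{'; stack = ({{
pos 29: '}' matches '{'; pop; stack = ({
pos 30: push '{'; stack = ({{
pos 31: push '['; stack = ({{[
pos 32: ']' matches '['; pop; stack = ({{
pos 33: '}' matches '{'; pop; stack = ({
pos 34: '}' matches '{'; pop; stack = (
pos 35: push '{'; stack = ({
pos 36: '}' matches '{'; pop; stack = (
pos 37: push '{'; stack = ({
pos 38: '}' matches '{'; pop; stack = (
pos 39: push '{'; stack = ({
pos 40: '}' matches '{'; pop; stack = (
end: stack still non-empty (() → INVALID
Verdict: unclosed openers at end: ( → no

Answer: no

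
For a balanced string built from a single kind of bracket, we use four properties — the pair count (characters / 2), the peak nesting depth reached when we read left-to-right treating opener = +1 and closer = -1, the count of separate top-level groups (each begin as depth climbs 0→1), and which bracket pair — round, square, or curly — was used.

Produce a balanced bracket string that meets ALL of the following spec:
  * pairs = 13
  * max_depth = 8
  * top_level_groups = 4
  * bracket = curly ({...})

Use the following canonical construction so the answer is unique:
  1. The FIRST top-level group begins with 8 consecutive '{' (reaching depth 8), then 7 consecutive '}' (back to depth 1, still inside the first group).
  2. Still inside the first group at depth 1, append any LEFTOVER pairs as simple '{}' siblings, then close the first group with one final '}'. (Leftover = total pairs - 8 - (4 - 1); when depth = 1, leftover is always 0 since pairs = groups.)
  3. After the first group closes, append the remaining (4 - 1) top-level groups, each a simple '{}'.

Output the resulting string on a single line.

Spec: pairs=13 depth=8 groups=4
Leftover pairs = 13 - 8 - (4-1) = 2
First group: deep chain of depth 8 + 2 sibling pairs
Remaining 3 groups: simple '{}' each

Answer: {{{{{{{{}}}}}}}{}{}}{}{}{}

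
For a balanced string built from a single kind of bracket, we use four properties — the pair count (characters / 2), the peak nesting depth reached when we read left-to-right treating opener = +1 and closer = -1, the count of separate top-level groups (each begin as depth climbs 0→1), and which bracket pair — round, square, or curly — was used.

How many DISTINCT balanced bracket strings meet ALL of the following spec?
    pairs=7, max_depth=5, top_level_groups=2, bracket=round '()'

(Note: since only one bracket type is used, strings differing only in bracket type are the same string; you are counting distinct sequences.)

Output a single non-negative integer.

Spec: pairs=7 depth=5 groups=2
Count(depth <= 5) = 130
Count(depth <= 4) = 114
Count(depth == 5) = 130 - 114 = 16

Answer: 16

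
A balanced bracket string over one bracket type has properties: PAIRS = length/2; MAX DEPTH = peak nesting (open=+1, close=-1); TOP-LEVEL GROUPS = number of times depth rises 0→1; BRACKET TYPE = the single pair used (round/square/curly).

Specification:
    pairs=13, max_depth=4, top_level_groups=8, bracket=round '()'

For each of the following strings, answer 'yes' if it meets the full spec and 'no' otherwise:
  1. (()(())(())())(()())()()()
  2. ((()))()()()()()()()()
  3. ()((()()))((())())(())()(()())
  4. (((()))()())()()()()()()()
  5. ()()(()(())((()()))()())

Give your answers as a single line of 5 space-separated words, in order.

String 1 '(()(())(())())(()())()()()': depth seq [1 2 1 2 3 2 1 2 3 2 1 2 1 0 1 2 1 2 1 0 1 0 1 0 1 0]
  -> pairs=13 depth=3 groups=5 -> no
String 2 '((()))()()()()()()()()': depth seq [1 2 3 2 1 0 1 0 1 0 1 0 1 0 1 0 1 0 1 0 1 0]
  -> pairs=11 depth=3 groups=9 -> no
String 3 '()((()()))((())())(())()(()())': depth seq [1 0 1 2 3 2 3 2 1 0 1 2 3 2 1 2 1 0 1 2 1 0 1 0 1 2 1 2 1 0]
  -> pairs=15 depth=3 groups=6 -> no
String 4 '(((()))()())()()()()()()()': depth seq [1 2 3 4 3 2 1 2 1 2 1 0 1 0 1 0 1 0 1 0 1 0 1 0 1 0]
  -> pairs=13 depth=4 groups=8 -> yes
String 5 '()()(()(())((()()))()())': depth seq [1 0 1 0 1 2 1 2 3 2 1 2 3 4 3 4 3 2 1 2 1 2 1 0]
  -> pairs=12 depth=4 groups=3 -> no

Answer: no no no yes no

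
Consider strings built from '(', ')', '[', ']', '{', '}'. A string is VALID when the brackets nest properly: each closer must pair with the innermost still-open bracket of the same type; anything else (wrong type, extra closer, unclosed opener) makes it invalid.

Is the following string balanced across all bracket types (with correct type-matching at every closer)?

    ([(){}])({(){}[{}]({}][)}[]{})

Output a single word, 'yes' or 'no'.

Answer: no

Derivation:
pos 0: push '('; stack = (
pos 1: push '['; stack = ([
pos 2: push '('; stack = ([(
pos 3: ')' matches '('; pop; stack = ([
pos 4: push '{'; stack = ([{
pos 5: '}' matches '{'; pop; stack = ([
pos 6: ']' matches '['; pop; stack = (
pos 7: ')' matches '('; pop; stack = (empty)
pos 8: push '('; stack = (
pos 9: push '{'; stack = ({
pos 10: push '('; stack = ({(
pos 11: ')' matches '('; pop; stack = ({
pos 12: push '{'; stack = ({{
pos 13: '}' matches '{'; pop; stack = ({
pos 14: push '['; stack = ({[
pos 15: push '{'; stack = ({[{
pos 16: '}' matches '{'; pop; stack = ({[
pos 17: ']' matches '['; pop; stack = ({
pos 18: push '('; stack = ({(
pos 19: push '{'; stack = ({({
pos 20: '}' matches '{'; pop; stack = ({(
pos 21: saw closer ']' but top of stack is '(' (expected ')') → INVALID
Verdict: type mismatch at position 21: ']' closes '(' → no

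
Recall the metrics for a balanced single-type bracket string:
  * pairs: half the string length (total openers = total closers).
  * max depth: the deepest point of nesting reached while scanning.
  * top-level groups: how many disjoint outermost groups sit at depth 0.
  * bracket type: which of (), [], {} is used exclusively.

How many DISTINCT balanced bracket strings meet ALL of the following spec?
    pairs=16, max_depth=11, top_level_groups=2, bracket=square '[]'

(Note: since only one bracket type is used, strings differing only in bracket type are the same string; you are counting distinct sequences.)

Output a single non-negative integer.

Answer: 27956

Derivation:
Spec: pairs=16 depth=11 groups=2
Count(depth <= 11) = 9689103
Count(depth <= 10) = 9661147
Count(depth == 11) = 9689103 - 9661147 = 27956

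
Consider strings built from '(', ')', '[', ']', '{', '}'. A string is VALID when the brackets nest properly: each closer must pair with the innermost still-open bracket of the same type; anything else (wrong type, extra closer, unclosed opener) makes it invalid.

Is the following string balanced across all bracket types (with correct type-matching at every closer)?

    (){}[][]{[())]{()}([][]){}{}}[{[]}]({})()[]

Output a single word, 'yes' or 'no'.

Answer: no

Derivation:
pos 0: push '('; stack = (
pos 1: ')' matches '('; pop; stack = (empty)
pos 2: push '{'; stack = {
pos 3: '}' matches '{'; pop; stack = (empty)
pos 4: push '['; stack = [
pos 5: ']' matches '['; pop; stack = (empty)
pos 6: push '['; stack = [
pos 7: ']' matches '['; pop; stack = (empty)
pos 8: push '{'; stack = {
pos 9: push '['; stack = {[
pos 10: push '('; stack = {[(
pos 11: ')' matches '('; pop; stack = {[
pos 12: saw closer ')' but top of stack is '[' (expected ']') → INVALID
Verdict: type mismatch at position 12: ')' closes '[' → no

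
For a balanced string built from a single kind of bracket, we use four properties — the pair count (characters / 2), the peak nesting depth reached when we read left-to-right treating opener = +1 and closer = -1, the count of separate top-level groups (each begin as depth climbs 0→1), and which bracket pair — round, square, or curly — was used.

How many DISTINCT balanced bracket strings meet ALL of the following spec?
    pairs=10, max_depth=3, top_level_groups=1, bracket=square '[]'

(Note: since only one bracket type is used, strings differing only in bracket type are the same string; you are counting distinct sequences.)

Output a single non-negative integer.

Spec: pairs=10 depth=3 groups=1
Count(depth <= 3) = 256
Count(depth <= 2) = 1
Count(depth == 3) = 256 - 1 = 255

Answer: 255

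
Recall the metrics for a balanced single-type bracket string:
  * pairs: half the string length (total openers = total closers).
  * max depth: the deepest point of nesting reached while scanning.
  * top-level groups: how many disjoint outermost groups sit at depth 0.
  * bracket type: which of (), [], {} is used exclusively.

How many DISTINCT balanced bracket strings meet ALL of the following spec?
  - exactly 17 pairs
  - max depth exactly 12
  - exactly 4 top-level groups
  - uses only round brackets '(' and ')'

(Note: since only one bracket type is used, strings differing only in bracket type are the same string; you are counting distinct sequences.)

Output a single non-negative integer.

Spec: pairs=17 depth=12 groups=4
Count(depth <= 12) = 15967872
Count(depth <= 11) = 15966584
Count(depth == 12) = 15967872 - 15966584 = 1288

Answer: 1288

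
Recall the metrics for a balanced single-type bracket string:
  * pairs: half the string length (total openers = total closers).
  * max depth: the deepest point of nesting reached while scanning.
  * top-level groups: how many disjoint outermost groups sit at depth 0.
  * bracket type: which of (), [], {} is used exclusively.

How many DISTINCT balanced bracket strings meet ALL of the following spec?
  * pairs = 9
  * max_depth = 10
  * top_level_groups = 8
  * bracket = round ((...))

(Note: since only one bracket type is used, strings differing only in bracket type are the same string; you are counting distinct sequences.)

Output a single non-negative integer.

Answer: 0

Derivation:
Spec: pairs=9 depth=10 groups=8
Count(depth <= 10) = 8
Count(depth <= 9) = 8
Count(depth == 10) = 8 - 8 = 0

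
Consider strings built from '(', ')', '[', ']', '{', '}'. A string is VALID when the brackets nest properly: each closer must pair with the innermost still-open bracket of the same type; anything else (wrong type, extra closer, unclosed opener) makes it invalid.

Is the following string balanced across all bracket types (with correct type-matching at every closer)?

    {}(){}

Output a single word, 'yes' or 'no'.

pos 0: push '{'; stack = {
pos 1: '}' matches '{'; pop; stack = (empty)
pos 2: push '('; stack = (
pos 3: ')' matches '('; pop; stack = (empty)
pos 4: push '{'; stack = {
pos 5: '}' matches '{'; pop; stack = (empty)
end: stack empty → VALID
Verdict: properly nested → yes

Answer: yes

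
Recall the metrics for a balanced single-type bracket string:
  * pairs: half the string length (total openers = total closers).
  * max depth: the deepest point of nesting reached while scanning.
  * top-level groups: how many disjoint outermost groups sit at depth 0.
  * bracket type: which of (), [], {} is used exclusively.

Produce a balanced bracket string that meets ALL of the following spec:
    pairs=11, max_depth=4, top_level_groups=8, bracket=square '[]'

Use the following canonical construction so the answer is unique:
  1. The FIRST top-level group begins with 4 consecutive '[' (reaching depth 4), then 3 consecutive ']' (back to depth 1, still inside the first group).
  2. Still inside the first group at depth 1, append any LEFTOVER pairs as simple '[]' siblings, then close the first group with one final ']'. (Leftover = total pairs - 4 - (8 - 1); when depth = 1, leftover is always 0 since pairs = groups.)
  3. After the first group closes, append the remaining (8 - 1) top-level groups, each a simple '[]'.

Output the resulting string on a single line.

Spec: pairs=11 depth=4 groups=8
Leftover pairs = 11 - 4 - (8-1) = 0
First group: deep chain of depth 4 + 0 sibling pairs
Remaining 7 groups: simple '[]' each

Answer: [[[[]]]][][][][][][][]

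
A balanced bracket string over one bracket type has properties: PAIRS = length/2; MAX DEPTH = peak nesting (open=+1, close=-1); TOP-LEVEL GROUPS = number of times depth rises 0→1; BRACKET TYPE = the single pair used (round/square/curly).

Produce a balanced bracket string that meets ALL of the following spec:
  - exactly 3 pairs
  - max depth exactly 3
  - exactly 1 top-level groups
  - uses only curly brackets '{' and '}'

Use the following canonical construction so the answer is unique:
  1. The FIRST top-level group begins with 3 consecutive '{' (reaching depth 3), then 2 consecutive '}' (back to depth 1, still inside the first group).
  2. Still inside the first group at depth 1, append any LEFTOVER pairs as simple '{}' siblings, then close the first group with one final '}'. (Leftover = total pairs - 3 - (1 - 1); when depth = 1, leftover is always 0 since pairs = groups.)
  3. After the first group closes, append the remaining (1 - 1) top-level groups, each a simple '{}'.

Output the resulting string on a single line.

Spec: pairs=3 depth=3 groups=1
Leftover pairs = 3 - 3 - (1-1) = 0
First group: deep chain of depth 3 + 0 sibling pairs
Remaining 0 groups: simple '{}' each

Answer: {{{}}}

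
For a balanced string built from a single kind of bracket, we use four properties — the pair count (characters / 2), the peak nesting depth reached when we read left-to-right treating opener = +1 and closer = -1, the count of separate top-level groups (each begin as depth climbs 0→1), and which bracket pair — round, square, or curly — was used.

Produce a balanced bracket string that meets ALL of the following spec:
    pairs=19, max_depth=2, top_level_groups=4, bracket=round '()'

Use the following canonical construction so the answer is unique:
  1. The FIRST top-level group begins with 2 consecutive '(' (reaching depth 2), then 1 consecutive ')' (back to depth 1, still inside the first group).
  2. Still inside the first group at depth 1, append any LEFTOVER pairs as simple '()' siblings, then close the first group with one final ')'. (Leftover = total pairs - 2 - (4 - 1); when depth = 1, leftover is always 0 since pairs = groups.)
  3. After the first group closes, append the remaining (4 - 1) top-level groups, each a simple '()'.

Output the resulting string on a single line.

Answer: (()()()()()()()()()()()()()()())()()()

Derivation:
Spec: pairs=19 depth=2 groups=4
Leftover pairs = 19 - 2 - (4-1) = 14
First group: deep chain of depth 2 + 14 sibling pairs
Remaining 3 groups: simple '()' each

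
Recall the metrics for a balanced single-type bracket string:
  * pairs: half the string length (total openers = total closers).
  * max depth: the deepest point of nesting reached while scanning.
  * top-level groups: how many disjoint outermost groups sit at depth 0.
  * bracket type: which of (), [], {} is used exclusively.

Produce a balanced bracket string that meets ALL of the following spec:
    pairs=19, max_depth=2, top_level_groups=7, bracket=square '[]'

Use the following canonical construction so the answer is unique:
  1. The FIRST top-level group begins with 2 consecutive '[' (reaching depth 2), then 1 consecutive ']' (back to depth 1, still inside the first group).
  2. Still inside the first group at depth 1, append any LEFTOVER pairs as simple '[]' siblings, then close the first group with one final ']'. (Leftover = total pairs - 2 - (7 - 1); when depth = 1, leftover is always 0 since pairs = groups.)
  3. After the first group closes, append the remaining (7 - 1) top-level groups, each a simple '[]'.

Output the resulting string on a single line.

Spec: pairs=19 depth=2 groups=7
Leftover pairs = 19 - 2 - (7-1) = 11
First group: deep chain of depth 2 + 11 sibling pairs
Remaining 6 groups: simple '[]' each

Answer: [[][][][][][][][][][][][]][][][][][][]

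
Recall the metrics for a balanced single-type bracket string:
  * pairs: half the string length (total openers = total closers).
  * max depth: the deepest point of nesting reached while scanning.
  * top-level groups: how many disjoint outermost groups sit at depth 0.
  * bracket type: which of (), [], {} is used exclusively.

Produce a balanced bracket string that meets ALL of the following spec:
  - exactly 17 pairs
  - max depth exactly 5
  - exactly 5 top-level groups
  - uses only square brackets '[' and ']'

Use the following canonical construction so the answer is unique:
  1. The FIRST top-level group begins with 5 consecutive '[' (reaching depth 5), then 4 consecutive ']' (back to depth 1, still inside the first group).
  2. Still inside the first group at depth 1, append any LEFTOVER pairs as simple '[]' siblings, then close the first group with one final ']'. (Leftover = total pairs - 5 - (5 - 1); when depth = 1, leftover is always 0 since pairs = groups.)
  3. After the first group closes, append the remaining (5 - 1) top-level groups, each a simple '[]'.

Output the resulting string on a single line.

Spec: pairs=17 depth=5 groups=5
Leftover pairs = 17 - 5 - (5-1) = 8
First group: deep chain of depth 5 + 8 sibling pairs
Remaining 4 groups: simple '[]' each

Answer: [[[[[]]]][][][][][][][][]][][][][]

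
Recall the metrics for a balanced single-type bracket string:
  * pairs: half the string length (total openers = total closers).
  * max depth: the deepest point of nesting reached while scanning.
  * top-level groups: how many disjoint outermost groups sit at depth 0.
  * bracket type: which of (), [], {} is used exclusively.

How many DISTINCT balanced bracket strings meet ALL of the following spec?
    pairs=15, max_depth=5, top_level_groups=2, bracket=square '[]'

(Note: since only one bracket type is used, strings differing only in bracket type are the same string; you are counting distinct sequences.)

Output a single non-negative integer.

Spec: pairs=15 depth=5 groups=2
Count(depth <= 5) = 1195746
Count(depth <= 4) = 417434
Count(depth == 5) = 1195746 - 417434 = 778312

Answer: 778312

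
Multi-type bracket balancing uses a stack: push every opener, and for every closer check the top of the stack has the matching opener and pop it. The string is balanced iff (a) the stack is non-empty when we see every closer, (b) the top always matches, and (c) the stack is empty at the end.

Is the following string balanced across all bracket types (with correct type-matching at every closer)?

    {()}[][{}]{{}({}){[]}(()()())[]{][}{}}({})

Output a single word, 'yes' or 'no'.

pos 0: push '{'; stack = {
pos 1: push '('; stack = {(
pos 2: ')' matches '('; pop; stack = {
pos 3: '}' matches '{'; pop; stack = (empty)
pos 4: push '['; stack = [
pos 5: ']' matches '['; pop; stack = (empty)
pos 6: push '['; stack = [
pos 7: push '{'; stack = [{
pos 8: '}' matches '{'; pop; stack = [
pos 9: ']' matches '['; pop; stack = (empty)
pos 10: push '{'; stack = {
pos 11: push '{'; stack = {{
pos 12: '}' matches '{'; pop; stack = {
pos 13: push '('; stack = {(
pos 14: push '{'; stack = {({
pos 15: '}' matches '{'; pop; stack = {(
pos 16: ')' matches '('; pop; stack = {
pos 17: push '{'; stack = {{
pos 18: push '['; stack = {{[
pos 19: ']' matches '['; pop; stack = {{
pos 20: '}' matches '{'; pop; stack = {
pos 21: push '('; stack = {(
pos 22: push '('; stack = {((
pos 23: ')' matches '('; pop; stack = {(
pos 24: push '('; stack = {((
pos 25: ')' matches '('; pop; stack = {(
pos 26: push '('; stack = {((
pos 27: ')' matches '('; pop; stack = {(
pos 28: ')' matches '('; pop; stack = {
pos 29: push '['; stack = {[
pos 30: ']' matches '['; pop; stack = {
pos 31: push '{'; stack = {{
pos 32: saw closer ']' but top of stack is '{' (expected '}') → INVALID
Verdict: type mismatch at position 32: ']' closes '{' → no

Answer: no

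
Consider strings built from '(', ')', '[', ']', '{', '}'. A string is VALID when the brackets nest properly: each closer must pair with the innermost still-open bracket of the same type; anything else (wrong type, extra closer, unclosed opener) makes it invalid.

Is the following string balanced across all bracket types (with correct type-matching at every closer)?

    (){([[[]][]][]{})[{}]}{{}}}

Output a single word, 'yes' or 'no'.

pos 0: push '('; stack = (
pos 1: ')' matches '('; pop; stack = (empty)
pos 2: push '{'; stack = {
pos 3: push '('; stack = {(
pos 4: push '['; stack = {([
pos 5: push '['; stack = {([[
pos 6: push '['; stack = {([[[
pos 7: ']' matches '['; pop; stack = {([[
pos 8: ']' matches '['; pop; stack = {([
pos 9: push '['; stack = {([[
pos 10: ']' matches '['; pop; stack = {([
pos 11: ']' matches '['; pop; stack = {(
pos 12: push '['; stack = {([
pos 13: ']' matches '['; pop; stack = {(
pos 14: push '{'; stack = {({
pos 15: '}' matches '{'; pop; stack = {(
pos 16: ')' matches '('; pop; stack = {
pos 17: push '['; stack = {[
pos 18: push '{'; stack = {[{
pos 19: '}' matches '{'; pop; stack = {[
pos 20: ']' matches '['; pop; stack = {
pos 21: '}' matches '{'; pop; stack = (empty)
pos 22: push '{'; stack = {
pos 23: push '{'; stack = {{
pos 24: '}' matches '{'; pop; stack = {
pos 25: '}' matches '{'; pop; stack = (empty)
pos 26: saw closer '}' but stack is empty → INVALID
Verdict: unmatched closer '}' at position 26 → no

Answer: no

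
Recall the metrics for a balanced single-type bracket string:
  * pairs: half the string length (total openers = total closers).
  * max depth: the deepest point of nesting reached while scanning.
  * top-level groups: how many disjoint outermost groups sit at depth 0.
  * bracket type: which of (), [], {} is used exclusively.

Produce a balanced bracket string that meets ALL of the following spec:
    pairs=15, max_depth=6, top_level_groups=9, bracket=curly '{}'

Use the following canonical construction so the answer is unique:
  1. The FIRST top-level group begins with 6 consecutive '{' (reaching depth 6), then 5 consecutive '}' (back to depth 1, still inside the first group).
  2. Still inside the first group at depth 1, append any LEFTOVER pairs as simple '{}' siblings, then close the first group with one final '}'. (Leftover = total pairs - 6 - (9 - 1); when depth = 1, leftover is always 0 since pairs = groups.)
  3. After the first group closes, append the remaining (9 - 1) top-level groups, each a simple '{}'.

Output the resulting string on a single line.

Answer: {{{{{{}}}}}{}}{}{}{}{}{}{}{}{}

Derivation:
Spec: pairs=15 depth=6 groups=9
Leftover pairs = 15 - 6 - (9-1) = 1
First group: deep chain of depth 6 + 1 sibling pairs
Remaining 8 groups: simple '{}' each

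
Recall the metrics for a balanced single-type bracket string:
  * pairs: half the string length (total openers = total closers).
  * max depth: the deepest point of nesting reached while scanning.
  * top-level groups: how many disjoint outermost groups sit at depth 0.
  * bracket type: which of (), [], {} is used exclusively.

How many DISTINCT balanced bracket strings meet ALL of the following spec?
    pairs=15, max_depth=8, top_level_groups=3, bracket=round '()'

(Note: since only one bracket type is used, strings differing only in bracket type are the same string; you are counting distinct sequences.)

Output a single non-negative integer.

Spec: pairs=15 depth=8 groups=3
Count(depth <= 8) = 1901315
Count(depth <= 7) = 1816100
Count(depth == 8) = 1901315 - 1816100 = 85215

Answer: 85215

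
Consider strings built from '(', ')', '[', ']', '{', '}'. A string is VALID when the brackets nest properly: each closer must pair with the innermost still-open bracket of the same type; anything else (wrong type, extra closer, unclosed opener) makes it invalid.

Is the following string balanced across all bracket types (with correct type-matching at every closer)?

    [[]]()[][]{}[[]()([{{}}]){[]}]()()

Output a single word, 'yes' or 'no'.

Answer: yes

Derivation:
pos 0: push '['; stack = [
pos 1: push '['; stack = [[
pos 2: ']' matches '['; pop; stack = [
pos 3: ']' matches '['; pop; stack = (empty)
pos 4: push '('; stack = (
pos 5: ')' matches '('; pop; stack = (empty)
pos 6: push '['; stack = [
pos 7: ']' matches '['; pop; stack = (empty)
pos 8: push '['; stack = [
pos 9: ']' matches '['; pop; stack = (empty)
pos 10: push '{'; stack = {
pos 11: '}' matches '{'; pop; stack = (empty)
pos 12: push '['; stack = [
pos 13: push '['; stack = [[
pos 14: ']' matches '['; pop; stack = [
pos 15: push '('; stack = [(
pos 16: ')' matches '('; pop; stack = [
pos 17: push '('; stack = [(
pos 18: push '['; stack = [([
pos 19: push '{'; stack = [([{
pos 20: push '{'; stack = [([{{
pos 21: '}' matches '{'; pop; stack = [([{
pos 22: '}' matches '{'; pop; stack = [([
pos 23: ']' matches '['; pop; stack = [(
pos 24: ')' matches '('; pop; stack = [
pos 25: push '{'; stack = [{
pos 26: push '['; stack = [{[
pos 27: ']' matches '['; pop; stack = [{
pos 28: '}' matches '{'; pop; stack = [
pos 29: ']' matches '['; pop; stack = (empty)
pos 30: push '('; stack = (
pos 31: ')' matches '('; pop; stack = (empty)
pos 32: push '('; stack = (
pos 33: ')' matches '('; pop; stack = (empty)
end: stack empty → VALID
Verdict: properly nested → yes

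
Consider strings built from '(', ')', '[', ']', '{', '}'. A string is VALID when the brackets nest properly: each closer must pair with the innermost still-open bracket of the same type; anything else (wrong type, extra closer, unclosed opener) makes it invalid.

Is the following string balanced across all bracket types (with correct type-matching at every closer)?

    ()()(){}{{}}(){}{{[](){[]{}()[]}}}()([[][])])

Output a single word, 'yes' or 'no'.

Answer: no

Derivation:
pos 0: push '('; stack = (
pos 1: ')' matches '('; pop; stack = (empty)
pos 2: push '('; stack = (
pos 3: ')' matches '('; pop; stack = (empty)
pos 4: push '('; stack = (
pos 5: ')' matches '('; pop; stack = (empty)
pos 6: push '{'; stack = {
pos 7: '}' matches '{'; pop; stack = (empty)
pos 8: push '{'; stack = {
pos 9: push '{'; stack = {{
pos 10: '}' matches '{'; pop; stack = {
pos 11: '}' matches '{'; pop; stack = (empty)
pos 12: push '('; stack = (
pos 13: ')' matches '('; pop; stack = (empty)
pos 14: push '{'; stack = {
pos 15: '}' matches '{'; pop; stack = (empty)
pos 16: push '{'; stack = {
pos 17: push '{'; stack = {{
pos 18: push '['; stack = {{[
pos 19: ']' matches '['; pop; stack = {{
pos 20: push '('; stack = {{(
pos 21: ')' matches '('; pop; stack = {{
pos 22: push '{'; stack = {{{
pos 23: push '['; stack = {{{[
pos 24: ']' matches '['; pop; stack = {{{
pos 25: push '{'; stack = {{{{
pos 26: '}' matches '{'; pop; stack = {{{
pos 27: push '('; stack = {{{(
pos 28: ')' matches '('; pop; stack = {{{
pos 29: push '['; stack = {{{[
pos 30: ']' matches '['; pop; stack = {{{
pos 31: '}' matches '{'; pop; stack = {{
pos 32: '}' matches '{'; pop; stack = {
pos 33: '}' matches '{'; pop; stack = (empty)
pos 34: push '('; stack = (
pos 35: ')' matches '('; pop; stack = (empty)
pos 36: push '('; stack = (
pos 37: push '['; stack = ([
pos 38: push '['; stack = ([[
pos 39: ']' matches '['; pop; stack = ([
pos 40: push '['; stack = ([[
pos 41: ']' matches '['; pop; stack = ([
pos 42: saw closer ')' but top of stack is '[' (expected ']') → INVALID
Verdict: type mismatch at position 42: ')' closes '[' → no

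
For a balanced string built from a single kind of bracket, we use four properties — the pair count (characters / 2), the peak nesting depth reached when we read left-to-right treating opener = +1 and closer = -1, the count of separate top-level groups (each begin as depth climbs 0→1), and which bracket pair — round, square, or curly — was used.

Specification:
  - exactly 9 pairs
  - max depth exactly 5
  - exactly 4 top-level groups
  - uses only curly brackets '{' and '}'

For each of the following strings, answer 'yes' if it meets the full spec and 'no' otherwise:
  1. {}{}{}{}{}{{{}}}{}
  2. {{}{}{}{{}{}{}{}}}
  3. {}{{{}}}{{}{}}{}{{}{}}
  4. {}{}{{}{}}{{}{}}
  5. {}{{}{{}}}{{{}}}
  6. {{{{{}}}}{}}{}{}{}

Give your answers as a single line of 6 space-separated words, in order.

Answer: no no no no no yes

Derivation:
String 1 '{}{}{}{}{}{{{}}}{}': depth seq [1 0 1 0 1 0 1 0 1 0 1 2 3 2 1 0 1 0]
  -> pairs=9 depth=3 groups=7 -> no
String 2 '{{}{}{}{{}{}{}{}}}': depth seq [1 2 1 2 1 2 1 2 3 2 3 2 3 2 3 2 1 0]
  -> pairs=9 depth=3 groups=1 -> no
String 3 '{}{{{}}}{{}{}}{}{{}{}}': depth seq [1 0 1 2 3 2 1 0 1 2 1 2 1 0 1 0 1 2 1 2 1 0]
  -> pairs=11 depth=3 groups=5 -> no
String 4 '{}{}{{}{}}{{}{}}': depth seq [1 0 1 0 1 2 1 2 1 0 1 2 1 2 1 0]
  -> pairs=8 depth=2 groups=4 -> no
String 5 '{}{{}{{}}}{{{}}}': depth seq [1 0 1 2 1 2 3 2 1 0 1 2 3 2 1 0]
  -> pairs=8 depth=3 groups=3 -> no
String 6 '{{{{{}}}}{}}{}{}{}': depth seq [1 2 3 4 5 4 3 2 1 2 1 0 1 0 1 0 1 0]
  -> pairs=9 depth=5 groups=4 -> yes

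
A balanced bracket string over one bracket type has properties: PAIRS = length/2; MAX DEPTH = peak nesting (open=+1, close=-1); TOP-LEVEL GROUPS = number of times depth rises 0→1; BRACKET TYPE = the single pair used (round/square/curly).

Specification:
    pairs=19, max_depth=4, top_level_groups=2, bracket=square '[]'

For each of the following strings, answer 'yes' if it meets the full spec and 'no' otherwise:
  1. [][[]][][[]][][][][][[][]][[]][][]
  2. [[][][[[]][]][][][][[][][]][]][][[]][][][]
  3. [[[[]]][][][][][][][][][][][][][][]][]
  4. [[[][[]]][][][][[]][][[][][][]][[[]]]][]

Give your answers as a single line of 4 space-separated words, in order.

Answer: no no yes no

Derivation:
String 1 '[][[]][][[]][][][][][[][]][[]][][]': depth seq [1 0 1 2 1 0 1 0 1 2 1 0 1 0 1 0 1 0 1 0 1 2 1 2 1 0 1 2 1 0 1 0 1 0]
  -> pairs=17 depth=2 groups=12 -> no
String 2 '[[][][[[]][]][][][][[][][]][]][][[]][][][]': depth seq [1 2 1 2 1 2 3 4 3 2 3 2 1 2 1 2 1 2 1 2 3 2 3 2 3 2 1 2 1 0 1 0 1 2 1 0 1 0 1 0 1 0]
  -> pairs=21 depth=4 groups=6 -> no
String 3 '[[[[]]][][][][][][][][][][][][][][]][]': depth seq [1 2 3 4 3 2 1 2 1 2 1 2 1 2 1 2 1 2 1 2 1 2 1 2 1 2 1 2 1 2 1 2 1 2 1 0 1 0]
  -> pairs=19 depth=4 groups=2 -> yes
String 4 '[[[][[]]][][][][[]][][[][][][]][[[]]]][]': depth seq [1 2 3 2 3 4 3 2 1 2 1 2 1 2 1 2 3 2 1 2 1 2 3 2 3 2 3 2 3 2 1 2 3 4 3 2 1 0 1 0]
  -> pairs=20 depth=4 groups=2 -> no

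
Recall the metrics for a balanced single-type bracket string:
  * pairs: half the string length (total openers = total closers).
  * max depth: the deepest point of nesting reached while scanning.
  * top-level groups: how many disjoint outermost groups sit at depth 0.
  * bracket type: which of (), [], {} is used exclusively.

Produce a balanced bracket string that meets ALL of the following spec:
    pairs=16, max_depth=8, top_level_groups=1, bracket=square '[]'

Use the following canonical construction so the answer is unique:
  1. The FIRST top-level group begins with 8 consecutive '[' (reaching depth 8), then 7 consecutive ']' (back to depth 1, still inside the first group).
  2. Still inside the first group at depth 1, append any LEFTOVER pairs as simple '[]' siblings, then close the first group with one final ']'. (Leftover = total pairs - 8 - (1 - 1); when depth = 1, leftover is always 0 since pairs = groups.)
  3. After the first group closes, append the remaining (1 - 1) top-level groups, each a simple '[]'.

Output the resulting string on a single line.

Spec: pairs=16 depth=8 groups=1
Leftover pairs = 16 - 8 - (1-1) = 8
First group: deep chain of depth 8 + 8 sibling pairs
Remaining 0 groups: simple '[]' each

Answer: [[[[[[[[]]]]]]][][][][][][][][]]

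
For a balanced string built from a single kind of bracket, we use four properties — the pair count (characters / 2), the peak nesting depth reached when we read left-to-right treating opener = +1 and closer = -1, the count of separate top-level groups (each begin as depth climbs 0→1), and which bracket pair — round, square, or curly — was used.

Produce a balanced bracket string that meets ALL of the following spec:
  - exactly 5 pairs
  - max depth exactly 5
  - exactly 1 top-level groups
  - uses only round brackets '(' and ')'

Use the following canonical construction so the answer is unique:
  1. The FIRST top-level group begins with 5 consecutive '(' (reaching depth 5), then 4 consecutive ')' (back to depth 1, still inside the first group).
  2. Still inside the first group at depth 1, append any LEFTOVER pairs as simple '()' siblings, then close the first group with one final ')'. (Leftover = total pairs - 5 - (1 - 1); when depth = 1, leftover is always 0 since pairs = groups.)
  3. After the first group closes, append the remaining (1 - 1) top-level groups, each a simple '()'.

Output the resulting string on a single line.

Spec: pairs=5 depth=5 groups=1
Leftover pairs = 5 - 5 - (1-1) = 0
First group: deep chain of depth 5 + 0 sibling pairs
Remaining 0 groups: simple '()' each

Answer: ((((()))))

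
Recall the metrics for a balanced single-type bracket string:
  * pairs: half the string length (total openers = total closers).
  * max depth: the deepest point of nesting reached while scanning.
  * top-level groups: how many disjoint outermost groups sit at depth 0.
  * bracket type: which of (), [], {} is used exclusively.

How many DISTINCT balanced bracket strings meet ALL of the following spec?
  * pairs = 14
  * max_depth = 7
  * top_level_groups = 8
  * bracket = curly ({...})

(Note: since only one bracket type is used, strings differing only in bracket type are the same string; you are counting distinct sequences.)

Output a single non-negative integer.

Answer: 8

Derivation:
Spec: pairs=14 depth=7 groups=8
Count(depth <= 7) = 15504
Count(depth <= 6) = 15496
Count(depth == 7) = 15504 - 15496 = 8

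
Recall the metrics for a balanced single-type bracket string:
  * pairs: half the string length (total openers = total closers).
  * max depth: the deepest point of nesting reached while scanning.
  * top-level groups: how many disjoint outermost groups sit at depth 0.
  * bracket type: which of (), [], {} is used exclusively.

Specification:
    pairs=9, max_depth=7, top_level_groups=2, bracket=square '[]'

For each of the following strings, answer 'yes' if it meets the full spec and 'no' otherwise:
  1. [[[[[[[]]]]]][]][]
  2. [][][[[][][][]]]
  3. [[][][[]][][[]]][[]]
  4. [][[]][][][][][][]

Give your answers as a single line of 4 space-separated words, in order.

String 1 '[[[[[[[]]]]]][]][]': depth seq [1 2 3 4 5 6 7 6 5 4 3 2 1 2 1 0 1 0]
  -> pairs=9 depth=7 groups=2 -> yes
String 2 '[][][[[][][][]]]': depth seq [1 0 1 0 1 2 3 2 3 2 3 2 3 2 1 0]
  -> pairs=8 depth=3 groups=3 -> no
String 3 '[[][][[]][][[]]][[]]': depth seq [1 2 1 2 1 2 3 2 1 2 1 2 3 2 1 0 1 2 1 0]
  -> pairs=10 depth=3 groups=2 -> no
String 4 '[][[]][][][][][][]': depth seq [1 0 1 2 1 0 1 0 1 0 1 0 1 0 1 0 1 0]
  -> pairs=9 depth=2 groups=8 -> no

Answer: yes no no no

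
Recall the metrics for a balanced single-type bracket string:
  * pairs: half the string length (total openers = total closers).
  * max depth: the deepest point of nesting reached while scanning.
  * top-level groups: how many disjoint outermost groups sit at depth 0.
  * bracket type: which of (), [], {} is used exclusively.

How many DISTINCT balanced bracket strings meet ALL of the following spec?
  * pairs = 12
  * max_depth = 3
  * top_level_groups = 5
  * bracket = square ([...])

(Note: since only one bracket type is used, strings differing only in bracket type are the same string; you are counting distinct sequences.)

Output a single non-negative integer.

Spec: pairs=12 depth=3 groups=5
Count(depth <= 3) = 5500
Count(depth <= 2) = 330
Count(depth == 3) = 5500 - 330 = 5170

Answer: 5170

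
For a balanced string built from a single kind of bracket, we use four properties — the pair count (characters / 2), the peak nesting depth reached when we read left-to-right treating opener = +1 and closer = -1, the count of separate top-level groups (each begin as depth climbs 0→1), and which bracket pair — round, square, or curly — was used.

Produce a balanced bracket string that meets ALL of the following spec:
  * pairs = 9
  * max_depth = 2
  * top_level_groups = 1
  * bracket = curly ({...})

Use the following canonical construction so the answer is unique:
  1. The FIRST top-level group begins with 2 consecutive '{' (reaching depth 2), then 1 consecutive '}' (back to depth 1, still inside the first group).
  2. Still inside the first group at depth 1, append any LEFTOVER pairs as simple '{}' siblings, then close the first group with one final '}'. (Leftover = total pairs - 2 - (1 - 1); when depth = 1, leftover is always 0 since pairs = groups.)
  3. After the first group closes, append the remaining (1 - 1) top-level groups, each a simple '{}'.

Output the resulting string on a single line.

Answer: {{}{}{}{}{}{}{}{}}

Derivation:
Spec: pairs=9 depth=2 groups=1
Leftover pairs = 9 - 2 - (1-1) = 7
First group: deep chain of depth 2 + 7 sibling pairs
Remaining 0 groups: simple '{}' each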